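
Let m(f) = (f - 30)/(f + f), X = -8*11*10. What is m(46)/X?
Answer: -1/5060 ≈ -0.00019763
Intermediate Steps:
X = -880 (X = -88*10 = -880)
m(f) = (-30 + f)/(2*f) (m(f) = (-30 + f)/((2*f)) = (-30 + f)*(1/(2*f)) = (-30 + f)/(2*f))
m(46)/X = ((½)*(-30 + 46)/46)/(-880) = ((½)*(1/46)*16)*(-1/880) = (4/23)*(-1/880) = -1/5060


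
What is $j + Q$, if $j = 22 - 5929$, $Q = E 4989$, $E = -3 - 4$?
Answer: $-40830$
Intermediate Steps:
$E = -7$
$Q = -34923$ ($Q = \left(-7\right) 4989 = -34923$)
$j = -5907$ ($j = 22 - 5929 = -5907$)
$j + Q = -5907 - 34923 = -40830$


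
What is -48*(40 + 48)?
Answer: -4224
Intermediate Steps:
-48*(40 + 48) = -48*88 = -4224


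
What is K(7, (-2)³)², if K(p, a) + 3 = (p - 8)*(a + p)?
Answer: 4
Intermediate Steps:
K(p, a) = -3 + (-8 + p)*(a + p) (K(p, a) = -3 + (p - 8)*(a + p) = -3 + (-8 + p)*(a + p))
K(7, (-2)³)² = (-3 + 7² - 8*(-2)³ - 8*7 + (-2)³*7)² = (-3 + 49 - 8*(-8) - 56 - 8*7)² = (-3 + 49 + 64 - 56 - 56)² = (-2)² = 4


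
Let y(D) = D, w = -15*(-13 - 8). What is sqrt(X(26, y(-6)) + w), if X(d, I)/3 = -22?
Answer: sqrt(249) ≈ 15.780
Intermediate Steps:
w = 315 (w = -15*(-21) = 315)
X(d, I) = -66 (X(d, I) = 3*(-22) = -66)
sqrt(X(26, y(-6)) + w) = sqrt(-66 + 315) = sqrt(249)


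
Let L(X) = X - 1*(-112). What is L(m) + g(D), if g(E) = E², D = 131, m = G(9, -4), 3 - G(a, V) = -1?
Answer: 17277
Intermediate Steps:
G(a, V) = 4 (G(a, V) = 3 - 1*(-1) = 3 + 1 = 4)
m = 4
L(X) = 112 + X (L(X) = X + 112 = 112 + X)
L(m) + g(D) = (112 + 4) + 131² = 116 + 17161 = 17277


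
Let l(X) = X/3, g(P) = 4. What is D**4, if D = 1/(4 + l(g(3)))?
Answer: 81/65536 ≈ 0.0012360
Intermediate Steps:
l(X) = X/3 (l(X) = X*(1/3) = X/3)
D = 3/16 (D = 1/(4 + (1/3)*4) = 1/(4 + 4/3) = 1/(16/3) = 3/16 ≈ 0.18750)
D**4 = (3/16)**4 = 81/65536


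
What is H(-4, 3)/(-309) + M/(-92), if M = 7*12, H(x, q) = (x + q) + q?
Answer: -6535/7107 ≈ -0.91952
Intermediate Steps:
H(x, q) = x + 2*q (H(x, q) = (q + x) + q = x + 2*q)
M = 84
H(-4, 3)/(-309) + M/(-92) = (-4 + 2*3)/(-309) + 84/(-92) = (-4 + 6)*(-1/309) + 84*(-1/92) = 2*(-1/309) - 21/23 = -2/309 - 21/23 = -6535/7107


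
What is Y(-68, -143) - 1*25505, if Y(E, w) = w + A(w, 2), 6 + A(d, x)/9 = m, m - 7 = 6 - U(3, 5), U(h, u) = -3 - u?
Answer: -25513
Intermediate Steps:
m = 21 (m = 7 + (6 - (-3 - 1*5)) = 7 + (6 - (-3 - 5)) = 7 + (6 - 1*(-8)) = 7 + (6 + 8) = 7 + 14 = 21)
A(d, x) = 135 (A(d, x) = -54 + 9*21 = -54 + 189 = 135)
Y(E, w) = 135 + w (Y(E, w) = w + 135 = 135 + w)
Y(-68, -143) - 1*25505 = (135 - 143) - 1*25505 = -8 - 25505 = -25513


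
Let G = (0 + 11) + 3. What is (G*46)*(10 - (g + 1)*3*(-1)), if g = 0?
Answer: 8372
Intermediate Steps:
G = 14 (G = 11 + 3 = 14)
(G*46)*(10 - (g + 1)*3*(-1)) = (14*46)*(10 - (0 + 1)*3*(-1)) = 644*(10 - (-3)) = 644*(10 - 1*(-3)) = 644*(10 + 3) = 644*13 = 8372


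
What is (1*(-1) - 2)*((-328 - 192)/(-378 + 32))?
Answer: -780/173 ≈ -4.5087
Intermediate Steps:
(1*(-1) - 2)*((-328 - 192)/(-378 + 32)) = (-1 - 2)*(-520/(-346)) = -(-1560)*(-1)/346 = -3*260/173 = -780/173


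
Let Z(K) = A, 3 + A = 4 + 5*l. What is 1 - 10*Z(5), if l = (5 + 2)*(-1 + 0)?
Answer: 341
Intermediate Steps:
l = -7 (l = 7*(-1) = -7)
A = -34 (A = -3 + (4 + 5*(-7)) = -3 + (4 - 35) = -3 - 31 = -34)
Z(K) = -34
1 - 10*Z(5) = 1 - 10*(-34) = 1 + 340 = 341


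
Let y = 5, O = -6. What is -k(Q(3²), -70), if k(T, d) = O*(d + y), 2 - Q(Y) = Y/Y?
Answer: -390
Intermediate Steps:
Q(Y) = 1 (Q(Y) = 2 - Y/Y = 2 - 1*1 = 2 - 1 = 1)
k(T, d) = -30 - 6*d (k(T, d) = -6*(d + 5) = -6*(5 + d) = -30 - 6*d)
-k(Q(3²), -70) = -(-30 - 6*(-70)) = -(-30 + 420) = -1*390 = -390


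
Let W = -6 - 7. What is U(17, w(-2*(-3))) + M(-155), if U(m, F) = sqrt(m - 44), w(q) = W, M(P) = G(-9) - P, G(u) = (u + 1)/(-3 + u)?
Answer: 467/3 + 3*I*sqrt(3) ≈ 155.67 + 5.1962*I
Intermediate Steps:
G(u) = (1 + u)/(-3 + u)
M(P) = 2/3 - P (M(P) = (1 - 9)/(-3 - 9) - P = -8/(-12) - P = -1/12*(-8) - P = 2/3 - P)
W = -13
w(q) = -13
U(m, F) = sqrt(-44 + m)
U(17, w(-2*(-3))) + M(-155) = sqrt(-44 + 17) + (2/3 - 1*(-155)) = sqrt(-27) + (2/3 + 155) = 3*I*sqrt(3) + 467/3 = 467/3 + 3*I*sqrt(3)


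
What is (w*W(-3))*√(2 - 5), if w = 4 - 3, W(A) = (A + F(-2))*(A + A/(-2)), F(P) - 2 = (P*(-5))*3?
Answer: -87*I*√3/2 ≈ -75.344*I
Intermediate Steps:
F(P) = 2 - 15*P (F(P) = 2 + (P*(-5))*3 = 2 - 5*P*3 = 2 - 15*P)
W(A) = A*(32 + A)/2 (W(A) = (A + (2 - 15*(-2)))*(A + A/(-2)) = (A + (2 + 30))*(A + A*(-½)) = (A + 32)*(A - A/2) = (32 + A)*(A/2) = A*(32 + A)/2)
w = 1
(w*W(-3))*√(2 - 5) = (1*((½)*(-3)*(32 - 3)))*√(2 - 5) = (1*((½)*(-3)*29))*√(-3) = (1*(-87/2))*(I*√3) = -87*I*√3/2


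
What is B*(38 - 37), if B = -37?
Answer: -37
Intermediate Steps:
B*(38 - 37) = -37*(38 - 37) = -37*1 = -37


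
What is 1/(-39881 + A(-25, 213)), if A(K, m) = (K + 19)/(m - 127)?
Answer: -43/1714886 ≈ -2.5075e-5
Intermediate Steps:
A(K, m) = (19 + K)/(-127 + m)
1/(-39881 + A(-25, 213)) = 1/(-39881 + (19 - 25)/(-127 + 213)) = 1/(-39881 - 6/86) = 1/(-39881 + (1/86)*(-6)) = 1/(-39881 - 3/43) = 1/(-1714886/43) = -43/1714886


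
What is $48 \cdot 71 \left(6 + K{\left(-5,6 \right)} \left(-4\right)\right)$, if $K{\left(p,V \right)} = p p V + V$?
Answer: $-2106144$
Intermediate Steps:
$K{\left(p,V \right)} = V + V p^{2}$ ($K{\left(p,V \right)} = p^{2} V + V = V p^{2} + V = V + V p^{2}$)
$48 \cdot 71 \left(6 + K{\left(-5,6 \right)} \left(-4\right)\right) = 48 \cdot 71 \left(6 + 6 \left(1 + \left(-5\right)^{2}\right) \left(-4\right)\right) = 3408 \left(6 + 6 \left(1 + 25\right) \left(-4\right)\right) = 3408 \left(6 + 6 \cdot 26 \left(-4\right)\right) = 3408 \left(6 + 156 \left(-4\right)\right) = 3408 \left(6 - 624\right) = 3408 \left(-618\right) = -2106144$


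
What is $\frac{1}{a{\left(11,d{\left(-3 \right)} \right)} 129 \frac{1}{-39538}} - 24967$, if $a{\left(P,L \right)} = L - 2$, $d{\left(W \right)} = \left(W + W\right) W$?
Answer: $- \frac{25785713}{1032} \approx -24986.0$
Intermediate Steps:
$d{\left(W \right)} = 2 W^{2}$ ($d{\left(W \right)} = 2 W W = 2 W^{2}$)
$a{\left(P,L \right)} = -2 + L$ ($a{\left(P,L \right)} = L - 2 = -2 + L$)
$\frac{1}{a{\left(11,d{\left(-3 \right)} \right)} 129 \frac{1}{-39538}} - 24967 = \frac{1}{\left(-2 + 2 \left(-3\right)^{2}\right) 129 \frac{1}{-39538}} - 24967 = \frac{1}{\left(-2 + 2 \cdot 9\right) 129 \left(- \frac{1}{39538}\right)} - 24967 = \frac{1}{\left(-2 + 18\right) 129 \left(- \frac{1}{39538}\right)} - 24967 = \frac{1}{16 \cdot 129 \left(- \frac{1}{39538}\right)} - 24967 = \frac{1}{2064 \left(- \frac{1}{39538}\right)} - 24967 = \frac{1}{- \frac{1032}{19769}} - 24967 = - \frac{19769}{1032} - 24967 = - \frac{25785713}{1032}$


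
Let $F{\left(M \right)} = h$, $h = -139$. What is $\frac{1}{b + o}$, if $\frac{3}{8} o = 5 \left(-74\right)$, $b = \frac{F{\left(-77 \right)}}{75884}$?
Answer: $- \frac{227652}{224617057} \approx -0.0010135$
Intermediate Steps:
$F{\left(M \right)} = -139$
$b = - \frac{139}{75884} \approx -0.0018317$
$o = - \frac{2960}{3}$ ($o = \frac{8 \cdot 5 \left(-74\right)}{3} = \frac{8}{3} \left(-370\right) = - \frac{2960}{3} \approx -986.67$)
$\frac{1}{b + o} = \frac{1}{- \frac{139}{75884} - \frac{2960}{3}} = \frac{1}{- \frac{224617057}{227652}} = - \frac{227652}{224617057}$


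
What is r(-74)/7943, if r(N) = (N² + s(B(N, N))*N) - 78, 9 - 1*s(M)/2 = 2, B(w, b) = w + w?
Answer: 4362/7943 ≈ 0.54916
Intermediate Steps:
B(w, b) = 2*w
s(M) = 14 (s(M) = 18 - 2*2 = 18 - 4 = 14)
r(N) = -78 + N² + 14*N (r(N) = (N² + 14*N) - 78 = -78 + N² + 14*N)
r(-74)/7943 = (-78 + (-74)² + 14*(-74))/7943 = (-78 + 5476 - 1036)*(1/7943) = 4362*(1/7943) = 4362/7943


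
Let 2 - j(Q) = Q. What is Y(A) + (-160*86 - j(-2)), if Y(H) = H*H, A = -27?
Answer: -13035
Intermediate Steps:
Y(H) = H²
j(Q) = 2 - Q
Y(A) + (-160*86 - j(-2)) = (-27)² + (-160*86 - (2 - 1*(-2))) = 729 + (-13760 - (2 + 2)) = 729 + (-13760 - 1*4) = 729 + (-13760 - 4) = 729 - 13764 = -13035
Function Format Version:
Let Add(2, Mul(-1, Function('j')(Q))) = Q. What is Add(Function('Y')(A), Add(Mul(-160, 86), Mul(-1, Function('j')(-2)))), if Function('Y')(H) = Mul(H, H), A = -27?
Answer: -13035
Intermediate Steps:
Function('Y')(H) = Pow(H, 2)
Function('j')(Q) = Add(2, Mul(-1, Q))
Add(Function('Y')(A), Add(Mul(-160, 86), Mul(-1, Function('j')(-2)))) = Add(Pow(-27, 2), Add(Mul(-160, 86), Mul(-1, Add(2, Mul(-1, -2))))) = Add(729, Add(-13760, Mul(-1, Add(2, 2)))) = Add(729, Add(-13760, Mul(-1, 4))) = Add(729, Add(-13760, -4)) = Add(729, -13764) = -13035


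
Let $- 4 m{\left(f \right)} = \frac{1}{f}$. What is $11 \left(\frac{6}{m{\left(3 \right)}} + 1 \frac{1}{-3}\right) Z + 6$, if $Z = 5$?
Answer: $- \frac{11917}{3} \approx -3972.3$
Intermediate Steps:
$m{\left(f \right)} = - \frac{1}{4 f}$
$11 \left(\frac{6}{m{\left(3 \right)}} + 1 \frac{1}{-3}\right) Z + 6 = 11 \left(\frac{6}{\left(- \frac{1}{4}\right) \frac{1}{3}} + 1 \frac{1}{-3}\right) 5 + 6 = 11 \left(\frac{6}{\left(- \frac{1}{4}\right) \frac{1}{3}} + 1 \left(- \frac{1}{3}\right)\right) 5 + 6 = 11 \left(\frac{6}{- \frac{1}{12}} - \frac{1}{3}\right) 5 + 6 = 11 \left(6 \left(-12\right) - \frac{1}{3}\right) 5 + 6 = 11 \left(-72 - \frac{1}{3}\right) 5 + 6 = 11 \left(\left(- \frac{217}{3}\right) 5\right) + 6 = 11 \left(- \frac{1085}{3}\right) + 6 = - \frac{11935}{3} + 6 = - \frac{11917}{3}$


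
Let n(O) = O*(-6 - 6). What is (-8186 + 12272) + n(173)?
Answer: 2010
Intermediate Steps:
n(O) = -12*O (n(O) = O*(-12) = -12*O)
(-8186 + 12272) + n(173) = (-8186 + 12272) - 12*173 = 4086 - 2076 = 2010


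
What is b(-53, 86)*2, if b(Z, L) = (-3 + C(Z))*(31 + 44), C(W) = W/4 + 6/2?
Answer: -3975/2 ≈ -1987.5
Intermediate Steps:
C(W) = 3 + W/4 (C(W) = W*(¼) + 6*(½) = W/4 + 3 = 3 + W/4)
b(Z, L) = 75*Z/4 (b(Z, L) = (-3 + (3 + Z/4))*(31 + 44) = (Z/4)*75 = 75*Z/4)
b(-53, 86)*2 = ((75/4)*(-53))*2 = -3975/4*2 = -3975/2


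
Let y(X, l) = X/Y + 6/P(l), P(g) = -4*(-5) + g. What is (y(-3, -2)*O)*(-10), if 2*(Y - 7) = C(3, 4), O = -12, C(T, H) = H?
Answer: 0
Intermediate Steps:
P(g) = 20 + g
Y = 9 (Y = 7 + (½)*4 = 7 + 2 = 9)
y(X, l) = 6/(20 + l) + X/9 (y(X, l) = X/9 + 6/(20 + l) = 6/(20 + l) + X/9)
(y(-3, -2)*O)*(-10) = (((54 - 3*(20 - 2))/(9*(20 - 2)))*(-12))*(-10) = (((⅑)*(54 - 3*18)/18)*(-12))*(-10) = (((⅑)*(1/18)*(54 - 54))*(-12))*(-10) = (((⅑)*(1/18)*0)*(-12))*(-10) = (0*(-12))*(-10) = 0*(-10) = 0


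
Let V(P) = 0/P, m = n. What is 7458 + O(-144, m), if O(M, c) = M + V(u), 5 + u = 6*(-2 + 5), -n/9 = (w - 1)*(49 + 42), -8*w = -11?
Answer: 7314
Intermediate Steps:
w = 11/8 (w = -1/8*(-11) = 11/8 ≈ 1.3750)
n = -2457/8 (n = -9*(11/8 - 1)*(49 + 42) = -27*91/8 = -9*273/8 = -2457/8 ≈ -307.13)
u = 13 (u = -5 + 6*(-2 + 5) = -5 + 6*3 = -5 + 18 = 13)
m = -2457/8 ≈ -307.13
V(P) = 0
O(M, c) = M (O(M, c) = M + 0 = M)
7458 + O(-144, m) = 7458 - 144 = 7314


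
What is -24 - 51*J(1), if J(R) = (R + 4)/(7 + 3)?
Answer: -99/2 ≈ -49.500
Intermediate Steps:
J(R) = ⅖ + R/10 (J(R) = (4 + R)/10 = (4 + R)*(⅒) = ⅖ + R/10)
-24 - 51*J(1) = -24 - 51*(⅖ + (⅒)*1) = -24 - 51*(⅖ + ⅒) = -24 - 51*½ = -24 - 51/2 = -99/2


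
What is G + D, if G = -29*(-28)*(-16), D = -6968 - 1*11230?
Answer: -31190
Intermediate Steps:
D = -18198 (D = -6968 - 11230 = -18198)
G = -12992 (G = 812*(-16) = -12992)
G + D = -12992 - 18198 = -31190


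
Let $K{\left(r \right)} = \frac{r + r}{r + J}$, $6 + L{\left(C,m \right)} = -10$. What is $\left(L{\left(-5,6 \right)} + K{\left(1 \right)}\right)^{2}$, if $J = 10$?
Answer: $\frac{30276}{121} \approx 250.21$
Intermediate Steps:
$L{\left(C,m \right)} = -16$ ($L{\left(C,m \right)} = -6 - 10 = -16$)
$K{\left(r \right)} = \frac{2 r}{10 + r}$ ($K{\left(r \right)} = \frac{r + r}{r + 10} = \frac{2 r}{10 + r}$)
$\left(L{\left(-5,6 \right)} + K{\left(1 \right)}\right)^{2} = \left(-16 + 2 \cdot 1 \frac{1}{10 + 1}\right)^{2} = \left(-16 + 2 \cdot 1 \cdot \frac{1}{11}\right)^{2} = \left(-16 + \frac{2}{11}\right)^{2} = \left(- \frac{174}{11}\right)^{2} = \frac{30276}{121}$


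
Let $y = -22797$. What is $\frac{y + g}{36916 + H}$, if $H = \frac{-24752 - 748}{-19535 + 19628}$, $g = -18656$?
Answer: $- \frac{1285043}{1135896} \approx -1.1313$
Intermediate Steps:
$H = - \frac{8500}{31}$ ($H = - \frac{25500}{93} = \left(-25500\right) \frac{1}{93} = - \frac{8500}{31} \approx -274.19$)
$\frac{y + g}{36916 + H} = \frac{-22797 - 18656}{36916 - \frac{8500}{31}} = - \frac{41453}{\frac{1135896}{31}} = \left(-41453\right) \frac{31}{1135896} = - \frac{1285043}{1135896}$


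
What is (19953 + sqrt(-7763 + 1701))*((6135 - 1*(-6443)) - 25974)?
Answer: -267290388 - 13396*I*sqrt(6062) ≈ -2.6729e+8 - 1.043e+6*I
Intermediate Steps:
(19953 + sqrt(-7763 + 1701))*((6135 - 1*(-6443)) - 25974) = (19953 + sqrt(-6062))*((6135 + 6443) - 25974) = (19953 + I*sqrt(6062))*(12578 - 25974) = (19953 + I*sqrt(6062))*(-13396) = -267290388 - 13396*I*sqrt(6062)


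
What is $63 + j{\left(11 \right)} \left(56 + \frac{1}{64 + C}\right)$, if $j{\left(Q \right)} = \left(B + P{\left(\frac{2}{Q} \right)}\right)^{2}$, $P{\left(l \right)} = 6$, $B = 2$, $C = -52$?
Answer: $\frac{10957}{3} \approx 3652.3$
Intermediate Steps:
$j{\left(Q \right)} = 64$ ($j{\left(Q \right)} = \left(2 + 6\right)^{2} = 8^{2} = 64$)
$63 + j{\left(11 \right)} \left(56 + \frac{1}{64 + C}\right) = 63 + 64 \left(56 + \frac{1}{64 - 52}\right) = 63 + 64 \left(56 + \frac{1}{12}\right) = 63 + 64 \cdot \frac{673}{12} = 63 + \frac{10768}{3} = \frac{10957}{3}$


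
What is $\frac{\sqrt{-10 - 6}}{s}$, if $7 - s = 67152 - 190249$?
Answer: $\frac{i}{30776} \approx 3.2493 \cdot 10^{-5} i$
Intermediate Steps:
$s = 123104$ ($s = 7 - \left(67152 - 190249\right) = 7 - -123097 = 7 + 123097 = 123104$)
$\frac{\sqrt{-10 - 6}}{s} = \frac{\sqrt{-10 - 6}}{123104} = \frac{\sqrt{-16}}{123104} = \frac{4 i}{123104} = \frac{i}{30776}$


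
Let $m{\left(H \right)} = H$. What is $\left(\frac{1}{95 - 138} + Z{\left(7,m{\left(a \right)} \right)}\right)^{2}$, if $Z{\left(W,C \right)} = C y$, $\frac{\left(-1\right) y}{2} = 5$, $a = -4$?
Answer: $\frac{2954961}{1849} \approx 1598.1$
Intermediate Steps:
$y = -10$ ($y = \left(-2\right) 5 = -10$)
$Z{\left(W,C \right)} = - 10 C$ ($Z{\left(W,C \right)} = C \left(-10\right) = - 10 C$)
$\left(\frac{1}{95 - 138} + Z{\left(7,m{\left(a \right)} \right)}\right)^{2} = \left(\frac{1}{95 - 138} - -40\right)^{2} = \left(\frac{1}{-43} + 40\right)^{2} = \left(- \frac{1}{43} + 40\right)^{2} = \left(\frac{1719}{43}\right)^{2} = \frac{2954961}{1849}$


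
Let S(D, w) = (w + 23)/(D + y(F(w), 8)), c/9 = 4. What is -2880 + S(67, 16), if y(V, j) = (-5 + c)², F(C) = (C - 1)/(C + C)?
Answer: -2960601/1028 ≈ -2880.0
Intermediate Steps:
F(C) = (-1 + C)/(2*C) (F(C) = (-1 + C)/((2*C)) = (-1 + C)*(1/(2*C)) = (-1 + C)/(2*C))
c = 36 (c = 9*4 = 36)
y(V, j) = 961 (y(V, j) = (-5 + 36)² = 31² = 961)
S(D, w) = (23 + w)/(961 + D) (S(D, w) = (w + 23)/(D + 961) = (23 + w)/(961 + D))
-2880 + S(67, 16) = -2880 + (23 + 16)/(961 + 67) = -2880 + 39/1028 = -2960601/1028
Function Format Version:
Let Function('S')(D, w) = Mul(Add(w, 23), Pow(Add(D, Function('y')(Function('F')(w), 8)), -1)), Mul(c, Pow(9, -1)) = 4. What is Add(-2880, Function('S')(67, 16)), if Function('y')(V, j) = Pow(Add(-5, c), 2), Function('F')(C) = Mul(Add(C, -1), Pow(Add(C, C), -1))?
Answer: Rational(-2960601, 1028) ≈ -2880.0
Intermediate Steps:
Function('F')(C) = Mul(Rational(1, 2), Pow(C, -1), Add(-1, C)) (Function('F')(C) = Mul(Add(-1, C), Pow(Mul(2, C), -1)) = Mul(Add(-1, C), Mul(Rational(1, 2), Pow(C, -1))) = Mul(Rational(1, 2), Pow(C, -1), Add(-1, C)))
c = 36 (c = Mul(9, 4) = 36)
Function('y')(V, j) = 961 (Function('y')(V, j) = Pow(Add(-5, 36), 2) = Pow(31, 2) = 961)
Function('S')(D, w) = Mul(Pow(Add(961, D), -1), Add(23, w)) (Function('S')(D, w) = Mul(Add(w, 23), Pow(Add(D, 961), -1)) = Mul(Add(23, w), Pow(Add(961, D), -1)) = Mul(Pow(Add(961, D), -1), Add(23, w)))
Add(-2880, Function('S')(67, 16)) = Add(-2880, Mul(Pow(Add(961, 67), -1), Add(23, 16))) = Add(-2880, Mul(Pow(1028, -1), 39)) = Add(-2880, Mul(Rational(1, 1028), 39)) = Add(-2880, Rational(39, 1028)) = Rational(-2960601, 1028)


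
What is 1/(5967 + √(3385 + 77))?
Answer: 1989/11867209 - √3462/35601627 ≈ 0.00016595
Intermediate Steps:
1/(5967 + √(3385 + 77)) = 1/(5967 + √3462)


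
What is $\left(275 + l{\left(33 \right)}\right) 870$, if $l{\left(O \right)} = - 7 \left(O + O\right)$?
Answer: $-162690$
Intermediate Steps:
$l{\left(O \right)} = - 14 O$ ($l{\left(O \right)} = - 7 \cdot 2 O = - 14 O$)
$\left(275 + l{\left(33 \right)}\right) 870 = \left(275 - 462\right) 870 = \left(-187\right) 870 = -162690$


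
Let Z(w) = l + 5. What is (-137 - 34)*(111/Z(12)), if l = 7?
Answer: -6327/4 ≈ -1581.8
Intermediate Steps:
Z(w) = 12 (Z(w) = 7 + 5 = 12)
(-137 - 34)*(111/Z(12)) = (-137 - 34)*(111/12) = -18981/12 = -171*37/4 = -6327/4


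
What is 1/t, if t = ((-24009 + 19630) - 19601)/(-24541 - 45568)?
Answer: 70109/23980 ≈ 2.9236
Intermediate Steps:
t = 23980/70109 (t = (-4379 - 19601)/(-70109) = -23980*(-1/70109) = 23980/70109 ≈ 0.34204)
1/t = 1/(23980/70109) = 70109/23980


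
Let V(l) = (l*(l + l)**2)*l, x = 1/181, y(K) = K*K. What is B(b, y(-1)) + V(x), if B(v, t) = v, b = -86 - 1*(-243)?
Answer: 168505450001/1073283121 ≈ 157.00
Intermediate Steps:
y(K) = K**2
b = 157 (b = -86 + 243 = 157)
x = 1/181 ≈ 0.0055249
V(l) = 4*l**4 (V(l) = (l*(2*l)**2)*l = (l*(4*l**2))*l = (4*l**3)*l = 4*l**4)
B(b, y(-1)) + V(x) = 157 + 4*(1/181)**4 = 157 + 4*(1/1073283121) = 157 + 4/1073283121 = 168505450001/1073283121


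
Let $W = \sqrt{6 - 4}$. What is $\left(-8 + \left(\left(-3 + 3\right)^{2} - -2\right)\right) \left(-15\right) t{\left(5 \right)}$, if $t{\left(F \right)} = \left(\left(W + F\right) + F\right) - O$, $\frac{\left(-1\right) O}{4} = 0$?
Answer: $900 + 90 \sqrt{2} \approx 1027.3$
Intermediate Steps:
$W = \sqrt{2} \approx 1.4142$
$O = 0$ ($O = \left(-4\right) 0 = 0$)
$t{\left(F \right)} = \sqrt{2} + 2 F$ ($t{\left(F \right)} = \left(\left(\sqrt{2} + F\right) + F\right) - 0 = \left(\left(F + \sqrt{2}\right) + F\right) + 0 = \left(\sqrt{2} + 2 F\right) + 0 = \sqrt{2} + 2 F$)
$\left(-8 + \left(\left(-3 + 3\right)^{2} - -2\right)\right) \left(-15\right) t{\left(5 \right)} = \left(-8 + \left(\left(-3 + 3\right)^{2} - -2\right)\right) \left(-15\right) \left(\sqrt{2} + 2 \cdot 5\right) = \left(-8 + \left(0^{2} + 2\right)\right) \left(-15\right) \left(\sqrt{2} + 10\right) = \left(-8 + \left(0 + 2\right)\right) \left(-15\right) \left(10 + \sqrt{2}\right) = \left(-8 + 2\right) \left(-15\right) \left(10 + \sqrt{2}\right) = \left(-6\right) \left(-15\right) \left(10 + \sqrt{2}\right) = 90 \left(10 + \sqrt{2}\right) = 900 + 90 \sqrt{2}$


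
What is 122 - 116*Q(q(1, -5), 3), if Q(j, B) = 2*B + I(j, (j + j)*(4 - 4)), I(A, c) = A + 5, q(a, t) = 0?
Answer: -1154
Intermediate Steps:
I(A, c) = 5 + A
Q(j, B) = 5 + j + 2*B (Q(j, B) = 2*B + (5 + j) = 5 + j + 2*B)
122 - 116*Q(q(1, -5), 3) = 122 - 116*(5 + 0 + 2*3) = 122 - 116*(5 + 0 + 6) = 122 - 116*11 = 122 - 1276 = -1154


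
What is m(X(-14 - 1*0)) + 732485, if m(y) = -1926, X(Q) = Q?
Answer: 730559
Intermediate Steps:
m(X(-14 - 1*0)) + 732485 = -1926 + 732485 = 730559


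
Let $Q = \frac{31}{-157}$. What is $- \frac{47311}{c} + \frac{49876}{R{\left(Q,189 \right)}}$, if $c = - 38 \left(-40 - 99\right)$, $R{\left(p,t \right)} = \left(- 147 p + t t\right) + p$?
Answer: $- \frac{224182667829}{29646402886} \approx -7.5619$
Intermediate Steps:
$Q = - \frac{31}{157}$ ($Q = 31 \left(- \frac{1}{157}\right) = - \frac{31}{157} \approx -0.19745$)
$R{\left(p,t \right)} = t^{2} - 146 p$ ($R{\left(p,t \right)} = \left(- 147 p + t^{2}\right) + p = \left(t^{2} - 147 p\right) + p = t^{2} - 146 p$)
$c = 5282$ ($c = \left(-38\right) \left(-139\right) = 5282$)
$- \frac{47311}{c} + \frac{49876}{R{\left(Q,189 \right)}} = - \frac{47311}{5282} + \frac{49876}{189^{2} - - \frac{4526}{157}} = \left(-47311\right) \frac{1}{5282} + \frac{49876}{35721 + \frac{4526}{157}} = - \frac{47311}{5282} + \frac{49876}{\frac{5612723}{157}} = - \frac{47311}{5282} + 49876 \cdot \frac{157}{5612723} = - \frac{47311}{5282} + \frac{7830532}{5612723} = - \frac{224182667829}{29646402886}$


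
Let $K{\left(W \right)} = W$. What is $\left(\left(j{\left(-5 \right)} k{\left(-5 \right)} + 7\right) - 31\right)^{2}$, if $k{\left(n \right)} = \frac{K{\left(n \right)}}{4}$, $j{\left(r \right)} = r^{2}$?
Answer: $\frac{48841}{16} \approx 3052.6$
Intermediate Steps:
$k{\left(n \right)} = \frac{n}{4}$
$\left(\left(j{\left(-5 \right)} k{\left(-5 \right)} + 7\right) - 31\right)^{2} = \left(\left(\left(-5\right)^{2} \cdot \frac{1}{4} \left(-5\right) + 7\right) - 31\right)^{2} = \left(\left(25 \left(- \frac{5}{4}\right) + 7\right) - 31\right)^{2} = \left(\left(- \frac{125}{4} + 7\right) - 31\right)^{2} = \left(- \frac{97}{4} - 31\right)^{2} = \left(- \frac{221}{4}\right)^{2} = \frac{48841}{16}$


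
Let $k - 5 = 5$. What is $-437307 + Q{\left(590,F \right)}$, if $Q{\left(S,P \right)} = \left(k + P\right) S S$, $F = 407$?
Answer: $144720393$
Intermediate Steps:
$k = 10$ ($k = 5 + 5 = 10$)
$Q{\left(S,P \right)} = S^{2} \left(10 + P\right)$ ($Q{\left(S,P \right)} = \left(10 + P\right) S S = S \left(10 + P\right) S = S^{2} \left(10 + P\right)$)
$-437307 + Q{\left(590,F \right)} = -437307 + 590^{2} \left(10 + 407\right) = -437307 + 348100 \cdot 417 = -437307 + 145157700 = 144720393$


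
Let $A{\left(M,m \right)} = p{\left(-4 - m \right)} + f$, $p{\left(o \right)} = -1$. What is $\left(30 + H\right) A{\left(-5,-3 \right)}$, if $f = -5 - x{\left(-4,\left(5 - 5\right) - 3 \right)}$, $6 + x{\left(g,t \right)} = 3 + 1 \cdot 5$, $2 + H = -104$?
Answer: $608$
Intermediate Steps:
$H = -106$ ($H = -2 - 104 = -106$)
$x{\left(g,t \right)} = 2$ ($x{\left(g,t \right)} = -6 + \left(3 + 1 \cdot 5\right) = -6 + \left(3 + 5\right) = -6 + 8 = 2$)
$f = -7$ ($f = -5 - 2 = -7$)
$A{\left(M,m \right)} = -8$ ($A{\left(M,m \right)} = -1 - 7 = -8$)
$\left(30 + H\right) A{\left(-5,-3 \right)} = \left(30 - 106\right) \left(-8\right) = \left(-76\right) \left(-8\right) = 608$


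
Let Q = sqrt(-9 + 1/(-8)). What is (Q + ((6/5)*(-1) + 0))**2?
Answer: (-24 + 5*I*sqrt(146))**2/400 ≈ -7.685 - 7.2498*I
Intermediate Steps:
Q = I*sqrt(146)/4 (Q = sqrt(-9 - 1/8) = sqrt(-73/8) = I*sqrt(146)/4 ≈ 3.0208*I)
(Q + ((6/5)*(-1) + 0))**2 = (I*sqrt(146)/4 + ((6/5)*(-1) + 0))**2 = (I*sqrt(146)/4 + (-6/5 + 0))**2 = (I*sqrt(146)/4 - 6/5)**2 = (-6/5 + I*sqrt(146)/4)**2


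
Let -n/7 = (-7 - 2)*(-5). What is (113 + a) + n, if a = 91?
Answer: -111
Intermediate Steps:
n = -315 (n = -7*(-7 - 2)*(-5) = -(-63)*(-5) = -7*45 = -315)
(113 + a) + n = (113 + 91) - 315 = 204 - 315 = -111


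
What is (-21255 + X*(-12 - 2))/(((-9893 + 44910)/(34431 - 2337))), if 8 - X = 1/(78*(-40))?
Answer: -178295686923/9104420 ≈ -19583.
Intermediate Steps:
X = 24961/3120 (X = 8 - 1/(78*(-40)) = 8 - (-1)/(78*40) = 8 - 1*(-1/3120) = 8 + 1/3120 = 24961/3120 ≈ 8.0003)
(-21255 + X*(-12 - 2))/(((-9893 + 44910)/(34431 - 2337))) = (-21255 + 24961*(-12 - 2)/3120)/(((-9893 + 44910)/(34431 - 2337))) = (-21255 + (24961/3120)*(-14))/((35017/32094)) = (-21255 - 174727/1560)/((35017*(1/32094))) = -33332527/(1560*35017/32094) = -33332527/1560*32094/35017 = -178295686923/9104420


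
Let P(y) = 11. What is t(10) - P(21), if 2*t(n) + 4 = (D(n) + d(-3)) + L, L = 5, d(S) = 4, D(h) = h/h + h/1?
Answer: -3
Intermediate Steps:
D(h) = 1 + h (D(h) = 1 + h*1 = 1 + h)
t(n) = 3 + n/2 (t(n) = -2 + (((1 + n) + 4) + 5)/2 = -2 + ((5 + n) + 5)/2 = -2 + (10 + n)/2 = -2 + (5 + n/2) = 3 + n/2)
t(10) - P(21) = (3 + (1/2)*10) - 1*11 = (3 + 5) - 11 = 8 - 11 = -3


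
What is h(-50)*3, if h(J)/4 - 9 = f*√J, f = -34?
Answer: 108 - 2040*I*√2 ≈ 108.0 - 2885.0*I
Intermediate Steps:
h(J) = 36 - 136*√J (h(J) = 36 + 4*(-34*√J) = 36 - 136*√J)
h(-50)*3 = (36 - 680*I*√2)*3 = 108 - 2040*I*√2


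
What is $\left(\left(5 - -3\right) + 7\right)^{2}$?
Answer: $225$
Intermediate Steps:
$\left(\left(5 - -3\right) + 7\right)^{2} = \left(\left(5 + 3\right) + 7\right)^{2} = \left(8 + 7\right)^{2} = 15^{2} = 225$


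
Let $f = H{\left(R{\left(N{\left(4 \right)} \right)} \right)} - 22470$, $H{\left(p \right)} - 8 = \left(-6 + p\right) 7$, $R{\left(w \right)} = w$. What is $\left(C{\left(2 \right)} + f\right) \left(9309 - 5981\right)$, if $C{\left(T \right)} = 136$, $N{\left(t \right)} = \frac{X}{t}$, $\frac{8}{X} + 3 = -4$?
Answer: $-74447360$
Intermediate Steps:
$X = - \frac{8}{7}$ ($X = \frac{8}{-3 - 4} = \frac{8}{-7} = 8 \left(- \frac{1}{7}\right) = - \frac{8}{7} \approx -1.1429$)
$N{\left(t \right)} = - \frac{8}{7 t}$
$H{\left(p \right)} = -34 + 7 p$ ($H{\left(p \right)} = 8 + \left(-6 + p\right) 7 = 8 + \left(-42 + 7 p\right) = -34 + 7 p$)
$f = -22506$ ($f = \left(-34 + 7 \left(- \frac{8}{7 \cdot 4}\right)\right) - 22470 = \left(-34 + 7 \left(\left(- \frac{8}{7}\right) \frac{1}{4}\right)\right) - 22470 = \left(-34 + 7 \left(- \frac{2}{7}\right)\right) - 22470 = \left(-34 - 2\right) - 22470 = -36 - 22470 = -22506$)
$\left(C{\left(2 \right)} + f\right) \left(9309 - 5981\right) = \left(136 - 22506\right) \left(9309 - 5981\right) = - 22370 \left(9309 - 5981\right) = \left(-22370\right) 3328 = -74447360$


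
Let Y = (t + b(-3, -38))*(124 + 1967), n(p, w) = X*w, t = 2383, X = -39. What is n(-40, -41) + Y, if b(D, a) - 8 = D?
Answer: 4994907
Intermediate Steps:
b(D, a) = 8 + D
n(p, w) = -39*w
Y = 4993308 (Y = (2383 + (8 - 3))*(124 + 1967) = (2383 + 5)*2091 = 2388*2091 = 4993308)
n(-40, -41) + Y = -39*(-41) + 4993308 = 1599 + 4993308 = 4994907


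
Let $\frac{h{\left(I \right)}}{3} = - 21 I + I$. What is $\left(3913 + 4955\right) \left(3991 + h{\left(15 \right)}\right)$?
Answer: $27410988$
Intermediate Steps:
$h{\left(I \right)} = - 60 I$ ($h{\left(I \right)} = 3 \left(- 21 I + I\right) = 3 \left(- 20 I\right) = - 60 I$)
$\left(3913 + 4955\right) \left(3991 + h{\left(15 \right)}\right) = \left(3913 + 4955\right) \left(3991 - 900\right) = 8868 \left(3991 - 900\right) = 8868 \cdot 3091 = 27410988$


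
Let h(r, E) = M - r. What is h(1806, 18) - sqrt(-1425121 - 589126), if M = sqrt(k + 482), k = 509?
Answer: -1806 + sqrt(991) - I*sqrt(2014247) ≈ -1774.5 - 1419.2*I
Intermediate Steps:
M = sqrt(991) (M = sqrt(509 + 482) = sqrt(991) ≈ 31.480)
h(r, E) = sqrt(991) - r
h(1806, 18) - sqrt(-1425121 - 589126) = (sqrt(991) - 1*1806) - sqrt(-1425121 - 589126) = (sqrt(991) - 1806) - sqrt(-2014247) = (-1806 + sqrt(991)) - I*sqrt(2014247) = -1806 + sqrt(991) - I*sqrt(2014247)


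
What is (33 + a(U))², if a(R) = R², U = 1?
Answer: 1156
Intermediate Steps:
(33 + a(U))² = (33 + 1²)² = (33 + 1)² = 34² = 1156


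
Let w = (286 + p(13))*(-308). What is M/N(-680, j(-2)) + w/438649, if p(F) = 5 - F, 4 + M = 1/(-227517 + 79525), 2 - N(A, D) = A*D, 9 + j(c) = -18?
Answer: -3468161139149/17787132729392 ≈ -0.19498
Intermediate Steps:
j(c) = -27 (j(c) = -9 - 18 = -27)
N(A, D) = 2 - A*D
M = -591969/147992 (M = -4 + 1/(-227517 + 79525) = -4 + 1/(-147992) = -4 - 1/147992 = -591969/147992 ≈ -4.0000)
w = -85624 (w = (286 + (5 - 1*13))*(-308) = (286 + (5 - 13))*(-308) = (286 - 8)*(-308) = 278*(-308) = -85624)
M/N(-680, j(-2)) + w/438649 = -591969/(147992*(2 - 1*(-680)*(-27))) - 85624/438649 = -591969/(147992*(2 - 18360)) - 85624*1/438649 = -591969/147992/(-18358) - 85624/438649 = -591969/147992*(-1/18358) - 85624/438649 = 591969/2716837136 - 85624/438649 = -3468161139149/17787132729392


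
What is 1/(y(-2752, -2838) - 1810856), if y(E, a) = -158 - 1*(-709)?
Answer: -1/1810305 ≈ -5.5239e-7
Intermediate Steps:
y(E, a) = 551 (y(E, a) = -158 + 709 = 551)
1/(y(-2752, -2838) - 1810856) = 1/(551 - 1810856) = 1/(-1810305) = -1/1810305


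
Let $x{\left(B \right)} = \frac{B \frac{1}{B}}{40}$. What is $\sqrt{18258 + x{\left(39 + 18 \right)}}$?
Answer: $\frac{\sqrt{7303210}}{20} \approx 135.12$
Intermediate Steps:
$x{\left(B \right)} = \frac{1}{40}$ ($x{\left(B \right)} = 1 \cdot \frac{1}{40} = \frac{1}{40}$)
$\sqrt{18258 + x{\left(39 + 18 \right)}} = \sqrt{18258 + \frac{1}{40}} = \sqrt{\frac{730321}{40}} = \frac{\sqrt{7303210}}{20}$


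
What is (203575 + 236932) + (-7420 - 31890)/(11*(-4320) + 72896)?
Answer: 5589133161/12688 ≈ 4.4051e+5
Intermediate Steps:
(203575 + 236932) + (-7420 - 31890)/(11*(-4320) + 72896) = 440507 - 39310/(-47520 + 72896) = 440507 - 39310/25376 = 440507 - 39310*1/25376 = 440507 - 19655/12688 = 5589133161/12688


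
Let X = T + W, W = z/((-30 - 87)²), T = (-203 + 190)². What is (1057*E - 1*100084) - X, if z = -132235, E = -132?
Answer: -3282175118/13689 ≈ -2.3977e+5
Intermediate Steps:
T = 169 (T = (-13)² = 169)
W = -132235/13689 (W = -132235/(-30 - 87)² = -132235/((-117)²) = -132235/13689 ≈ -9.6599)
X = 2181206/13689 (X = 169 - 132235/13689 = 2181206/13689 ≈ 159.34)
(1057*E - 1*100084) - X = (1057*(-132) - 1*100084) - 1*2181206/13689 = (-139524 - 100084) - 2181206/13689 = -239608 - 2181206/13689 = -3282175118/13689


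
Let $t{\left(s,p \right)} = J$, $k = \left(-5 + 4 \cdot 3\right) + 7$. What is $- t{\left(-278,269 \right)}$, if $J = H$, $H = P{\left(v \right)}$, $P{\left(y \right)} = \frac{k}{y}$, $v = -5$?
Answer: $\frac{14}{5} \approx 2.8$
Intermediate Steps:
$k = 14$ ($k = \left(-5 + 12\right) + 7 = 7 + 7 = 14$)
$P{\left(y \right)} = \frac{14}{y}$
$H = - \frac{14}{5}$ ($H = \frac{14}{-5} = 14 \left(- \frac{1}{5}\right) = - \frac{14}{5} \approx -2.8$)
$J = - \frac{14}{5} \approx -2.8$
$t{\left(s,p \right)} = - \frac{14}{5}$
$- t{\left(-278,269 \right)} = \left(-1\right) \left(- \frac{14}{5}\right) = \frac{14}{5}$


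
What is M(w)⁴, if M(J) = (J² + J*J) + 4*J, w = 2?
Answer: 65536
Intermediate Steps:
M(J) = 2*J² + 4*J (M(J) = (J² + J²) + 4*J = 2*J² + 4*J)
M(w)⁴ = (2*2*(2 + 2))⁴ = (2*2*4)⁴ = 16⁴ = 65536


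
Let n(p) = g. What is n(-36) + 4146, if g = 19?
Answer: 4165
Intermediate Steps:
n(p) = 19
n(-36) + 4146 = 19 + 4146 = 4165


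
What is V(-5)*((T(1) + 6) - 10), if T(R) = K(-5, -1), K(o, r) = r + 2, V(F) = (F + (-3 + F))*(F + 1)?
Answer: -156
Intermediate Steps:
V(F) = (1 + F)*(-3 + 2*F) (V(F) = (-3 + 2*F)*(1 + F) = (1 + F)*(-3 + 2*F))
K(o, r) = 2 + r
T(R) = 1 (T(R) = 2 - 1 = 1)
V(-5)*((T(1) + 6) - 10) = (-3 - 1*(-5) + 2*(-5)²)*((1 + 6) - 10) = (-3 + 5 + 2*25)*(7 - 10) = (-3 + 5 + 50)*(-3) = 52*(-3) = -156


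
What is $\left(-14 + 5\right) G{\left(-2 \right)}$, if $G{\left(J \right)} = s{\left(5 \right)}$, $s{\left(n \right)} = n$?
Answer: $-45$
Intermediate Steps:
$G{\left(J \right)} = 5$
$\left(-14 + 5\right) G{\left(-2 \right)} = \left(-14 + 5\right) 5 = \left(-9\right) 5 = -45$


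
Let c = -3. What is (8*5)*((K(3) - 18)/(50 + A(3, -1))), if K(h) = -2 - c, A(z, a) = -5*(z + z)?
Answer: -34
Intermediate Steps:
A(z, a) = -10*z
K(h) = 1 (K(h) = -2 - 1*(-3) = -2 + 3 = 1)
(8*5)*((K(3) - 18)/(50 + A(3, -1))) = (8*5)*((1 - 18)/(50 - 10*3)) = 40*(-17/(50 - 30)) = 40*(-17/20) = -34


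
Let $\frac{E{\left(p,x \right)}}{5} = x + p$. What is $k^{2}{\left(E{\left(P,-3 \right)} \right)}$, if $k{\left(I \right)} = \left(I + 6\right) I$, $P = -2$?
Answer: $225625$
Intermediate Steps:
$E{\left(p,x \right)} = 5 p + 5 x$ ($E{\left(p,x \right)} = 5 \left(x + p\right) = 5 \left(p + x\right) = 5 p + 5 x$)
$k{\left(I \right)} = I \left(6 + I\right)$ ($k{\left(I \right)} = \left(6 + I\right) I = I \left(6 + I\right)$)
$k^{2}{\left(E{\left(P,-3 \right)} \right)} = \left(\left(5 \left(-2\right) + 5 \left(-3\right)\right) \left(6 + \left(5 \left(-2\right) + 5 \left(-3\right)\right)\right)\right)^{2} = \left(\left(-10 - 15\right) \left(6 - 25\right)\right)^{2} = \left(- 25 \left(6 - 25\right)\right)^{2} = \left(\left(-25\right) \left(-19\right)\right)^{2} = 475^{2} = 225625$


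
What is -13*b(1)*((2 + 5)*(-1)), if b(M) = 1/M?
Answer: 91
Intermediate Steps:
-13*b(1)*((2 + 5)*(-1)) = -13*((2 + 5)*(-1))/1 = -13*1*(7*(-1)) = -13*1*(-7) = -(-91) = -13*(-7) = 91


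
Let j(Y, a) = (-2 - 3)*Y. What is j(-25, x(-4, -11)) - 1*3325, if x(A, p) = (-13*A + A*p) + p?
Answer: -3200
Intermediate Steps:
x(A, p) = p - 13*A + A*p
j(Y, a) = -5*Y
j(-25, x(-4, -11)) - 1*3325 = -5*(-25) - 1*3325 = 125 - 3325 = -3200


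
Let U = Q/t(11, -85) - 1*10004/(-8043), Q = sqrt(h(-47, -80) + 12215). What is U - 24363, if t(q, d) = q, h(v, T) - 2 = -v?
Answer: -195941605/8043 + 2*sqrt(3066)/11 ≈ -24352.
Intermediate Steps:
h(v, T) = 2 - v
Q = 2*sqrt(3066) (Q = sqrt((2 - 1*(-47)) + 12215) = sqrt((2 + 47) + 12215) = sqrt(49 + 12215) = sqrt(12264) = 2*sqrt(3066) ≈ 110.74)
U = 10004/8043 + 2*sqrt(3066)/11 (U = (2*sqrt(3066))/11 - 1*10004/(-8043) = (2*sqrt(3066))*(1/11) - 10004*(-1/8043) = 2*sqrt(3066)/11 + 10004/8043 = 10004/8043 + 2*sqrt(3066)/11 ≈ 11.311)
U - 24363 = (10004/8043 + 2*sqrt(3066)/11) - 24363 = -195941605/8043 + 2*sqrt(3066)/11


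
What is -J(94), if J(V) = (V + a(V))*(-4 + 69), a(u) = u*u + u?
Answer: -586560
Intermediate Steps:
a(u) = u + u**2 (a(u) = u**2 + u = u + u**2)
J(V) = 65*V + 65*V*(1 + V) (J(V) = (V + V*(1 + V))*(-4 + 69) = (V + V*(1 + V))*65 = 65*V + 65*V*(1 + V))
-J(94) = -65*94*(2 + 94) = -65*94*96 = -1*586560 = -586560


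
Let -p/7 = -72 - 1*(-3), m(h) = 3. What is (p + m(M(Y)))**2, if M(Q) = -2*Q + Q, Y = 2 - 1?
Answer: 236196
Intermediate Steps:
Y = 1
M(Q) = -Q
p = 483 (p = -7*(-72 - 1*(-3)) = -7*(-72 + 3) = -7*(-69) = 483)
(p + m(M(Y)))**2 = (483 + 3)**2 = 486**2 = 236196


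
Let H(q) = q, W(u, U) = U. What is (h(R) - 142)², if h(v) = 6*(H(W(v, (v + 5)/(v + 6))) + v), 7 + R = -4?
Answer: 1008016/25 ≈ 40321.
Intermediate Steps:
R = -11 (R = -7 - 4 = -11)
h(v) = 6*v + 6*(5 + v)/(6 + v) (h(v) = 6*((v + 5)/(v + 6) + v) = 6*((5 + v)/(6 + v) + v) = 6*(v + (5 + v)/(6 + v)) = 6*v + 6*(5 + v)/(6 + v))
(h(R) - 142)² = (6*(5 + (-11)² + 7*(-11))/(6 - 11) - 142)² = (6*(5 + 121 - 77)/(-5) - 142)² = (6*(-⅕)*49 - 142)² = (-294/5 - 142)² = (-1004/5)² = 1008016/25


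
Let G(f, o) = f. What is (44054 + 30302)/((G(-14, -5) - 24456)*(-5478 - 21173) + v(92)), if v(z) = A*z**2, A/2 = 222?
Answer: 37178/327953993 ≈ 0.00011336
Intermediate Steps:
A = 444 (A = 2*222 = 444)
v(z) = 444*z**2
(44054 + 30302)/((G(-14, -5) - 24456)*(-5478 - 21173) + v(92)) = (44054 + 30302)/((-14 - 24456)*(-5478 - 21173) + 444*92**2) = 74356/(-24470*(-26651) + 444*8464) = 74356/(652149970 + 3758016) = 74356/655907986 = 74356*(1/655907986) = 37178/327953993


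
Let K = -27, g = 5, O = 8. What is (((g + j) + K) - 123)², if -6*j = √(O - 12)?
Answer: (435 + I)²/9 ≈ 21025.0 + 96.667*I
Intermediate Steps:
j = -I/3 (j = -√(8 - 12)/6 = -I/3 ≈ -0.33333*I)
(((g + j) + K) - 123)² = (((5 - I/3) - 27) - 123)² = ((-22 - I/3) - 123)² = (-145 - I/3)²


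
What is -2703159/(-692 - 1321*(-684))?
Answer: -2703159/902872 ≈ -2.9940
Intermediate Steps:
-2703159/(-692 - 1321*(-684)) = -2703159/(-692 + 903564) = -2703159/902872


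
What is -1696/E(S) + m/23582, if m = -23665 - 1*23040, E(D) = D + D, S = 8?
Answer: -2546397/23582 ≈ -107.98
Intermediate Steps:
E(D) = 2*D
m = -46705 (m = -23665 - 23040 = -46705)
-1696/E(S) + m/23582 = -1696/(2*8) - 46705/23582 = -1696/16 - 46705*1/23582 = -1696*1/16 - 46705/23582 = -106 - 46705/23582 = -2546397/23582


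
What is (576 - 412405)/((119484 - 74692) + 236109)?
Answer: -411829/280901 ≈ -1.4661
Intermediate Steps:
(576 - 412405)/((119484 - 74692) + 236109) = -411829/(44792 + 236109) = -411829/280901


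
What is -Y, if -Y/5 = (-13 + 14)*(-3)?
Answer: -15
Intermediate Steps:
Y = 15 (Y = -5*(-13 + 14)*(-3) = -5*(-3) = 15)
-Y = -1*15 = -15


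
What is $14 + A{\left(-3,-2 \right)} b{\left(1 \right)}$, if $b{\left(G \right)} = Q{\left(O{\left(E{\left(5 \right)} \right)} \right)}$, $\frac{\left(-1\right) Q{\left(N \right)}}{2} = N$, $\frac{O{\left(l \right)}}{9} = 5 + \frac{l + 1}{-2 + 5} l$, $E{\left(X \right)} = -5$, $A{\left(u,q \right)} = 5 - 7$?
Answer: $434$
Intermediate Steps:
$A{\left(u,q \right)} = -2$ ($A{\left(u,q \right)} = 5 - 7 = -2$)
$O{\left(l \right)} = 45 + 9 l \left(\frac{1}{3} + \frac{l}{3}\right)$ ($O{\left(l \right)} = 9 \left(5 + \frac{l + 1}{-2 + 5} l\right) = 9 \left(5 + \frac{1 + l}{3} l\right) = 9 \left(5 + \left(1 + l\right) \frac{1}{3} l\right) = 9 \left(5 + \left(\frac{1}{3} + \frac{l}{3}\right) l\right) = 9 \left(5 + l \left(\frac{1}{3} + \frac{l}{3}\right)\right) = 45 + 9 l \left(\frac{1}{3} + \frac{l}{3}\right)$)
$Q{\left(N \right)} = - 2 N$
$b{\left(G \right)} = -210$ ($b{\left(G \right)} = - 2 \left(45 + 3 \left(-5\right) + 3 \left(-5\right)^{2}\right) = - 2 \left(45 - 15 + 3 \cdot 25\right) = - 2 \left(45 - 15 + 75\right) = \left(-2\right) 105 = -210$)
$14 + A{\left(-3,-2 \right)} b{\left(1 \right)} = 14 - -420 = 14 + 420 = 434$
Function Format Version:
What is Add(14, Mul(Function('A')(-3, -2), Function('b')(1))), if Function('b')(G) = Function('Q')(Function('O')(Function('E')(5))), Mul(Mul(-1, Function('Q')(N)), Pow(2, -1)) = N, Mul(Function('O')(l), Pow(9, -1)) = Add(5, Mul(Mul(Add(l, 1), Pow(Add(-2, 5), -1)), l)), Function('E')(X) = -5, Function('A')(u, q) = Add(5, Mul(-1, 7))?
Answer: 434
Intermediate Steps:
Function('A')(u, q) = -2 (Function('A')(u, q) = Add(5, -7) = -2)
Function('O')(l) = Add(45, Mul(9, l, Add(Rational(1, 3), Mul(Rational(1, 3), l)))) (Function('O')(l) = Mul(9, Add(5, Mul(Mul(Add(l, 1), Pow(Add(-2, 5), -1)), l))) = Mul(9, Add(5, Mul(Mul(Add(1, l), Pow(3, -1)), l))) = Mul(9, Add(5, Mul(Mul(Add(1, l), Rational(1, 3)), l))) = Mul(9, Add(5, Mul(Add(Rational(1, 3), Mul(Rational(1, 3), l)), l))) = Mul(9, Add(5, Mul(l, Add(Rational(1, 3), Mul(Rational(1, 3), l))))) = Add(45, Mul(9, l, Add(Rational(1, 3), Mul(Rational(1, 3), l)))))
Function('Q')(N) = Mul(-2, N)
Function('b')(G) = -210 (Function('b')(G) = Mul(-2, Add(45, Mul(3, -5), Mul(3, Pow(-5, 2)))) = Mul(-2, Add(45, -15, Mul(3, 25))) = Mul(-2, Add(45, -15, 75)) = Mul(-2, 105) = -210)
Add(14, Mul(Function('A')(-3, -2), Function('b')(1))) = Add(14, Mul(-2, -210)) = Add(14, 420) = 434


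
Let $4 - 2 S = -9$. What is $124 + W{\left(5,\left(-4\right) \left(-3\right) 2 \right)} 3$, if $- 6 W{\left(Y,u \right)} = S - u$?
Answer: $\frac{531}{4} \approx 132.75$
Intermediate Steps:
$S = \frac{13}{2}$ ($S = 2 - - \frac{9}{2} = 2 + \frac{9}{2} = \frac{13}{2} \approx 6.5$)
$W{\left(Y,u \right)} = - \frac{13}{12} + \frac{u}{6}$ ($W{\left(Y,u \right)} = - \frac{\frac{13}{2} - u}{6} = - \frac{13}{12} + \frac{u}{6}$)
$124 + W{\left(5,\left(-4\right) \left(-3\right) 2 \right)} 3 = 124 + \left(- \frac{13}{12} + \frac{\left(-4\right) \left(-3\right) 2}{6}\right) 3 = 124 + \left(- \frac{13}{12} + \frac{12 \cdot 2}{6}\right) 3 = 124 + \left(- \frac{13}{12} + \frac{1}{6} \cdot 24\right) 3 = 124 + \left(- \frac{13}{12} + 4\right) 3 = 124 + \frac{35}{12} \cdot 3 = 124 + \frac{35}{4} = \frac{531}{4}$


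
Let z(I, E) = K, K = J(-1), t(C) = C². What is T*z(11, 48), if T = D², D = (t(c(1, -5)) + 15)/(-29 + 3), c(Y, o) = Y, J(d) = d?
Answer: -64/169 ≈ -0.37870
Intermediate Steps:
K = -1
D = -8/13 (D = (1² + 15)/(-29 + 3) = (1 + 15)/(-26) = 16*(-1/26) = -8/13 ≈ -0.61539)
z(I, E) = -1
T = 64/169 (T = (-8/13)² = 64/169 ≈ 0.37870)
T*z(11, 48) = (64/169)*(-1) = -64/169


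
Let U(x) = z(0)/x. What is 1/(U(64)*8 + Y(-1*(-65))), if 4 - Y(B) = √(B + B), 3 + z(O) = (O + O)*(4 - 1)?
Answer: -232/7479 - 64*√130/7479 ≈ -0.12859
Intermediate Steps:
z(O) = -3 + 6*O (z(O) = -3 + (O + O)*(4 - 1) = -3 + (2*O)*3 = -3 + 6*O)
U(x) = -3/x (U(x) = (-3 + 6*0)/x = (-3 + 0)/x = -3/x)
Y(B) = 4 - √2*√B (Y(B) = 4 - √(B + B) = 4 - √(2*B) = 4 - √2*√B)
1/(U(64)*8 + Y(-1*(-65))) = 1/(-3/64*8 + (4 - √2*√(-1*(-65)))) = 1/(-3*1/64*8 + (4 - √2*√65)) = 1/(-3/64*8 + (4 - √130)) = 1/(-3/8 + (4 - √130)) = 1/(29/8 - √130)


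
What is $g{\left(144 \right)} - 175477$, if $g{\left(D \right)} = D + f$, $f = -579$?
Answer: $-175912$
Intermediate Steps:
$g{\left(D \right)} = -579 + D$ ($g{\left(D \right)} = D - 579 = -579 + D$)
$g{\left(144 \right)} - 175477 = \left(-579 + 144\right) - 175477 = -435 - 175477 = -175912$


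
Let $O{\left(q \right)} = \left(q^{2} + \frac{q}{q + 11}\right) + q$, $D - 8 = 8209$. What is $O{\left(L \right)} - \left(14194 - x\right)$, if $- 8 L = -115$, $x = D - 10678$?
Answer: $- \frac{213502965}{12992} \approx -16433.0$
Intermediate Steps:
$D = 8217$ ($D = 8 + 8209 = 8217$)
$x = -2461$ ($x = 8217 - 10678 = -2461$)
$L = \frac{115}{8}$ ($L = \left(- \frac{1}{8}\right) \left(-115\right) = \frac{115}{8} \approx 14.375$)
$O{\left(q \right)} = q + q^{2} + \frac{q}{11 + q}$ ($O{\left(q \right)} = \left(q^{2} + \frac{q}{11 + q}\right) + q = q + q^{2} + \frac{q}{11 + q}$)
$O{\left(L \right)} - \left(14194 - x\right) = \frac{115 \left(12 + \left(\frac{115}{8}\right)^{2} + 12 \cdot \frac{115}{8}\right)}{8 \left(11 + \frac{115}{8}\right)} - \left(14194 - -2461\right) = \frac{115 \left(12 + \frac{13225}{64} + \frac{345}{2}\right)}{8 \cdot \frac{203}{8}} - \left(14194 + 2461\right) = \frac{115}{8} \cdot \frac{8}{203} \cdot \frac{25033}{64} - 16655 = \frac{2878795}{12992} - 16655 = - \frac{213502965}{12992}$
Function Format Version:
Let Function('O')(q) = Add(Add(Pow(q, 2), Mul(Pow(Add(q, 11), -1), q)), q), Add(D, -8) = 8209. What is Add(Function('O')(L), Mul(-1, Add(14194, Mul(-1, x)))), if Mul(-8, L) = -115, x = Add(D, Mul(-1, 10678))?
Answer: Rational(-213502965, 12992) ≈ -16433.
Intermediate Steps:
D = 8217 (D = Add(8, 8209) = 8217)
x = -2461 (x = Add(8217, Mul(-1, 10678)) = Add(8217, -10678) = -2461)
L = Rational(115, 8) (L = Mul(Rational(-1, 8), -115) = Rational(115, 8) ≈ 14.375)
Function('O')(q) = Add(q, Pow(q, 2), Mul(q, Pow(Add(11, q), -1))) (Function('O')(q) = Add(Add(Pow(q, 2), Mul(Pow(Add(11, q), -1), q)), q) = Add(Add(Pow(q, 2), Mul(q, Pow(Add(11, q), -1))), q) = Add(q, Pow(q, 2), Mul(q, Pow(Add(11, q), -1))))
Add(Function('O')(L), Mul(-1, Add(14194, Mul(-1, x)))) = Add(Mul(Rational(115, 8), Pow(Add(11, Rational(115, 8)), -1), Add(12, Pow(Rational(115, 8), 2), Mul(12, Rational(115, 8)))), Mul(-1, Add(14194, Mul(-1, -2461)))) = Add(Mul(Rational(115, 8), Pow(Rational(203, 8), -1), Add(12, Rational(13225, 64), Rational(345, 2))), Mul(-1, Add(14194, 2461))) = Add(Mul(Rational(115, 8), Rational(8, 203), Rational(25033, 64)), Mul(-1, 16655)) = Add(Rational(2878795, 12992), -16655) = Rational(-213502965, 12992)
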